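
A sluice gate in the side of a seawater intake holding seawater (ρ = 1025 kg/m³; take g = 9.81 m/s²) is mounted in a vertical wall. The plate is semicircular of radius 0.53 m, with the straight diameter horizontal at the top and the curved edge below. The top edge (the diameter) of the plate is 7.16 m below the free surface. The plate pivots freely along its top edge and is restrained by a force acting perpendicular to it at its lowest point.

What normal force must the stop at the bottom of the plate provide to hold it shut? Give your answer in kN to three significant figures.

P ≈ 14.1 kN

γ = ρg = 1025 × 9.81 / 1000 = 10.05525 kN/m³.
The centroid of a semicircle lies 4r/(3π) = 0.224939 m from the diameter, here below the top edge, so the centroid depth is h_c = 7.16 + 0.224939 = 7.38494 m.
A = πr²/2 = π × 0.53²/2 = 0.441237 m².
Resultant F = γ·h_c·A = 10.05525 × 7.38494 × 0.441237 = 32.7651 kN.
I_c = (π/8 − 8/(9π))·r⁴ = 0.109757 × 0.53⁴ = 0.00866036 m⁴.
Centre of pressure: y_p = y_c + I_c/(y_c·A) = 7.38494 + 0.00866036/(7.38494 × 0.441237) = 7.38494 + 0.00265777 = 7.3876 m along the plane.
The resultant acts 0.224939 + 0.00265777 = 0.227597 m (along the plate) below the hinge at the top edge, so the moment about the hinge is M = F × 0.227597 = 32.7651 × 0.227597 = 7.45724 kN·m.
A normal force at the bottom, 0.53 m from the hinge, must supply this moment: P = 7.45724/0.53 = 14.0703 kN.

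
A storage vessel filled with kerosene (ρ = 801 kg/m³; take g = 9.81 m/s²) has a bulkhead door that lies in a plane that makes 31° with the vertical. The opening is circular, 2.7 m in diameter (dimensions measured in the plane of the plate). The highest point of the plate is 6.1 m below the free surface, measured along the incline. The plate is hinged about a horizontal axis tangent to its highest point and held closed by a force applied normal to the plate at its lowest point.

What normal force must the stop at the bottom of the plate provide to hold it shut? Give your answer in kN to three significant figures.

γ = ρg = 801 × 9.81 / 1000 = 7.85781 kN/m³.
The plate makes 31° with the vertical, i.e. θ = 90° − 31° = 59° to the horizontal. Measuring y along the incline from the free-surface line, vertical depth h = y·sinθ with sinθ = 0.857167.
The centroid is at the centre, 1.35 m below the top of the plate, so y_c = 6.1 + 1.35 = 7.45 m and h_c = 7.45 × 0.857167 = 6.38589 m.
A = π(1.35)² = 5.72555 m².
Resultant F = γ·h_c·A = 7.85781 × 6.38589 × 5.72555 = 287.303 kN.
I_c = πr⁴/4 = π × 1.35⁴/4 = 2.6087 m⁴.
Centre of pressure: y_p = y_c + I_c/(y_c·A) = 7.45 + 2.6087/(7.45 × 5.72555) = 7.45 + 0.0611576 = 7.51116 m along the plane.
The resultant acts 1.35 + 0.0611576 = 1.41116 m (along the plate) below the hinge at the top edge, so the moment about the hinge is M = F × 1.41116 = 287.303 × 1.41116 = 405.431 kN·m.
A normal force at the bottom, 2.7 m from the hinge, must supply this moment: P = 405.431/2.7 = 150.16 kN.

P ≈ 150 kN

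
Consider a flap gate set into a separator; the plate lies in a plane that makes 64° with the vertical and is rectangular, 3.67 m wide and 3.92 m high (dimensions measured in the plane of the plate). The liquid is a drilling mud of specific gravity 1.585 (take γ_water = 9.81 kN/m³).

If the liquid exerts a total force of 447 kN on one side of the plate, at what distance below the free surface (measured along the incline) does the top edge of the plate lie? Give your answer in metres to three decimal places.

γ = 1.585 × 9.81 = 15.54885 kN/m³.
A = 3.67 × 3.92 = 14.3864 m².
From F = γ·h_c·A, the centroid depth is h_c = 447/(15.54885 × 14.3864) = 1.99828 m.
The plate makes 64° with the vertical, i.e. θ = 90° − 64° = 26° to the horizontal. Measuring y along the incline from the free-surface line, vertical depth h = y·sinθ with sinθ = 0.438371.
Along the incline, y_c = h_c/sinθ = 1.99828/0.438371 = 4.55842 m.
The centroid lies 3.92/2 = 1.96 m below the top edge, so the top edge sits at y_top = 4.55842 − 1.96 = 2.59842 m along the incline.

y_top ≈ 2.598 m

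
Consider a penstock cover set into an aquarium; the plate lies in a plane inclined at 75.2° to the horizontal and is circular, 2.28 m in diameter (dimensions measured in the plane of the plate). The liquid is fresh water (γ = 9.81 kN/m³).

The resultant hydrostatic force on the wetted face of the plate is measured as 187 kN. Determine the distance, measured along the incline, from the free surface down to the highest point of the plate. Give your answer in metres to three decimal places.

γ = 9.81 kN/m³.
A = π(1.14)² = 4.08281 m².
From F = γ·h_c·A, the centroid depth is h_c = 187/(9.81 × 4.08281) = 4.66889 m.
Let θ = 75.2° be the plate's angle to the horizontal; measure y along the incline from where the plane meets the free surface. Vertical depth h = y·sinθ with sinθ = 0.966823.
Along the incline, y_c = h_c/sinθ = 4.66889/0.966823 = 4.82911 m.
The centroid is at the centre, 1.14 m below the top of the plate, so the highest point sits at y_top = 4.82911 − 1.14 = 3.68911 m along the incline.

y_top ≈ 3.689 m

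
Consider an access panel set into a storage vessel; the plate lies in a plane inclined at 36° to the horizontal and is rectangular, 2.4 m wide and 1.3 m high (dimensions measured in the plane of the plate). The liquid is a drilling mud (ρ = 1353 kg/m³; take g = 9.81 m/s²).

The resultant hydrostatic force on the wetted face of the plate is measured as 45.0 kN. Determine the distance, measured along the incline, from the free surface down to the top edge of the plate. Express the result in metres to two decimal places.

γ = ρg = 1353 × 9.81 / 1000 = 13.27293 kN/m³.
A = 2.4 × 1.3 = 3.12 m².
From F = γ·h_c·A, the centroid depth is h_c = 45.0/(13.27293 × 3.12) = 1.08665 m.
Let θ = 36° be the plate's angle to the horizontal; measure y along the incline from where the plane meets the free surface. Vertical depth h = y·sinθ with sinθ = 0.587785.
Along the incline, y_c = h_c/sinθ = 1.08665/0.587785 = 1.84872 m.
The centroid lies 1.3/2 = 0.65 m below the top edge, so the top edge sits at y_top = 1.84872 − 0.65 = 1.19872 m along the incline.

y_top ≈ 1.20 m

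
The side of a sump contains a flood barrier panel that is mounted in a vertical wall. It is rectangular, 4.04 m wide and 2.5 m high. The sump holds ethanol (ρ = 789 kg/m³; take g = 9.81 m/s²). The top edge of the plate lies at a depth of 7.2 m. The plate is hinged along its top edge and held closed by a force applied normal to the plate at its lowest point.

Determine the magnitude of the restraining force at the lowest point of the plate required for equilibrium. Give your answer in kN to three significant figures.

P ≈ 347 kN

γ = ρg = 789 × 9.81 / 1000 = 7.74009 kN/m³.
The centroid lies 2.5/2 = 1.25 m below the top edge, so the centroid depth is h_c = 7.2 + 1.25 = 8.45 m.
A = 4.04 × 2.5 = 10.1 m².
Resultant F = γ·h_c·A = 7.74009 × 8.45 × 10.1 = 660.578 kN.
I_c = b·h³/12 = 4.04 × 2.5³/12 = 5.26042 m⁴.
Centre of pressure: y_p = y_c + I_c/(y_c·A) = 8.45 + 5.26042/(8.45 × 10.1) = 8.45 + 0.0616371 = 8.51164 m along the plane.
The resultant acts 1.25 + 0.0616371 = 1.31164 m (along the plate) below the hinge at the top edge, so the moment about the hinge is M = F × 1.31164 = 660.578 × 1.31164 = 866.441 kN·m.
A normal force at the bottom, 2.5 m from the hinge, must supply this moment: P = 866.441/2.5 = 346.576 kN.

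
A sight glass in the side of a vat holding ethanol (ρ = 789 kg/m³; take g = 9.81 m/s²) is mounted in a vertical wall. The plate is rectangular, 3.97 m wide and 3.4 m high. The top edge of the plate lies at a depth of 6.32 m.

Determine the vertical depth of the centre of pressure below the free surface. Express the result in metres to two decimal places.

γ = ρg = 789 × 9.81 / 1000 = 7.74009 kN/m³.
The centroid lies 3.4/2 = 1.7 m below the top edge, so the centroid depth is h_c = 6.32 + 1.7 = 8.02 m.
A = 3.97 × 3.4 = 13.498 m².
Resultant F = γ·h_c·A = 7.74009 × 8.02 × 13.498 = 837.895 kN.
I_c = b·h³/12 = 3.97 × 3.4³/12 = 13.0031 m⁴.
Centre of pressure: y_p = y_c + I_c/(y_c·A) = 8.02 + 13.0031/(8.02 × 13.498) = 8.02 + 0.120117 = 8.14012 m along the plane.

h_p = 8.14 m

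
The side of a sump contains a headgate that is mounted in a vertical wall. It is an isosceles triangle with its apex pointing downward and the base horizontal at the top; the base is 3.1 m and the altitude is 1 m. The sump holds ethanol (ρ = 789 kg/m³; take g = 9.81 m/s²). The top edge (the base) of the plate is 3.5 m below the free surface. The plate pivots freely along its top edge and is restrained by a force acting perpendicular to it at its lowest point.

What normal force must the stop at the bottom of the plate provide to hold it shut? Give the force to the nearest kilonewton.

γ = ρg = 789 × 9.81 / 1000 = 7.74009 kN/m³.
With the apex down, the centroid sits h/3 = 1/3 = 0.333333 m below the base (the top edge), so the centroid depth is h_c = 3.5 + 0.333333 = 3.83333 m.
A = ½ × 3.1 × 1 = 1.55 m².
Resultant F = γ·h_c·A = 7.74009 × 3.83333 × 1.55 = 45.989 kN.
I_c = b·h³/36 = 3.1 × 1³/36 = 0.0861111 m⁴.
Centre of pressure: y_p = y_c + I_c/(y_c·A) = 3.83333 + 0.0861111/(3.83333 × 1.55) = 3.83333 + 0.0144928 = 3.84782 m along the plane.
The resultant acts 0.333333 + 0.0144928 = 0.347826 m (along the plate) below the hinge at the top edge, so the moment about the hinge is M = F × 0.347826 = 45.989 × 0.347826 = 15.9962 kN·m.
A normal force at the bottom, 1 m from the hinge, must supply this moment: P = 15.9962/1 = 15.9962 kN.

P ≈ 16 kN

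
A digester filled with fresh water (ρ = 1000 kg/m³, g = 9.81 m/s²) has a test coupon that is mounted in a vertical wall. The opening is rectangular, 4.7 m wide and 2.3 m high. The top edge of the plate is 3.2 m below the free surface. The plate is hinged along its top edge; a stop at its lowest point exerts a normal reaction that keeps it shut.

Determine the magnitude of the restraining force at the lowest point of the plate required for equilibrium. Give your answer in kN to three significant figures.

γ = ρg = 1000 × 9.81 = 9810 N/m³ = 9.81 kN/m³.
The centroid lies 2.3/2 = 1.15 m below the top edge, so the centroid depth is h_c = 3.2 + 1.15 = 4.35 m.
A = 4.7 × 2.3 = 10.81 m².
Resultant F = γ·h_c·A = 9.81 × 4.35 × 10.81 = 461.301 kN.
I_c = b·h³/12 = 4.7 × 2.3³/12 = 4.76541 m⁴.
Centre of pressure: y_p = y_c + I_c/(y_c·A) = 4.35 + 4.76541/(4.35 × 10.81) = 4.35 + 0.101341 = 4.45134 m along the plane.
The resultant acts 1.15 + 0.101341 = 1.25134 m (along the plate) below the hinge at the top edge, so the moment about the hinge is M = F × 1.25134 = 461.301 × 1.25134 = 577.244 kN·m.
A normal force at the bottom, 2.3 m from the hinge, must supply this moment: P = 577.244/2.3 = 250.976 kN.

P ≈ 251 kN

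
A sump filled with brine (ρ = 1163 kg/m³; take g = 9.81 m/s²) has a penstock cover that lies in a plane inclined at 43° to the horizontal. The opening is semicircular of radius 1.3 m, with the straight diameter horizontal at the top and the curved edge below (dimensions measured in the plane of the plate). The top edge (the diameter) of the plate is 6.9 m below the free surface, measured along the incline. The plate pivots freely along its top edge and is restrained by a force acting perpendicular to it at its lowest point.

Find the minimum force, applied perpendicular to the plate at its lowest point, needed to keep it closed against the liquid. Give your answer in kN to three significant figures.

P ≈ 67.2 kN

γ = ρg = 1163 × 9.81 / 1000 = 11.40903 kN/m³.
Let θ = 43° be the plate's angle to the horizontal; measure y along the incline from where the plane meets the free surface. Vertical depth h = y·sinθ with sinθ = 0.681998.
The centroid of a semicircle lies 4r/(3π) = 0.551737 m from the diameter, here below the top edge, so y_c = 6.9 + 0.551737 = 7.45174 m and h_c = 7.45174 × 0.681998 = 5.08207 m.
A = πr²/2 = π × 1.3²/2 = 2.65465 m².
Resultant F = γ·h_c·A = 11.40903 × 5.08207 × 2.65465 = 153.921 kN.
I_c = (π/8 − 8/(9π))·r⁴ = 0.109757 × 1.3⁴ = 0.313477 m⁴.
Centre of pressure: y_p = y_c + I_c/(y_c·A) = 7.45174 + 0.313477/(7.45174 × 2.65465) = 7.45174 + 0.0158468 = 7.46759 m along the plane.
The resultant acts 0.551737 + 0.0158468 = 0.567584 m (along the plate) below the hinge at the top edge, so the moment about the hinge is M = F × 0.567584 = 153.921 × 0.567584 = 87.3631 kN·m.
A normal force at the bottom, 1.3 m from the hinge, must supply this moment: P = 87.3631/1.3 = 67.2024 kN.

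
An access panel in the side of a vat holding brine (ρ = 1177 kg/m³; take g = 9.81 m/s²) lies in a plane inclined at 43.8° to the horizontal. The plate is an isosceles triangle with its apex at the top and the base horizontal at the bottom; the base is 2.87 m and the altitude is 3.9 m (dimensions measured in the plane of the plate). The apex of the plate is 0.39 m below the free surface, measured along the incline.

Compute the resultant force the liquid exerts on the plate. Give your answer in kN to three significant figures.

γ = ρg = 1177 × 9.81 / 1000 = 11.54637 kN/m³.
Let θ = 43.8° be the plate's angle to the horizontal; measure y along the incline from where the plane meets the free surface. Vertical depth h = y·sinθ with sinθ = 0.692143.
With the apex up, the centroid sits 2h/3 = 2 × 3.9/3 = 2.6 m below the apex, so y_c = 0.39 + 2.6 = 2.99 m and h_c = 2.99 × 0.692143 = 2.06951 m.
A = ½ × 2.87 × 3.9 = 5.5965 m².
Resultant F = γ·h_c·A = 11.54637 × 2.06951 × 5.5965 = 133.73 kN.

F ≈ 134 kN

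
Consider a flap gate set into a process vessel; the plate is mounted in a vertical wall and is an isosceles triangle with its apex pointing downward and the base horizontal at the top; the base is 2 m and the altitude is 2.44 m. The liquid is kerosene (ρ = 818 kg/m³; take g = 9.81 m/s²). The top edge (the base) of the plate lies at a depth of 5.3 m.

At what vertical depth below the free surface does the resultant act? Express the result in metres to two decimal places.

γ = ρg = 818 × 9.81 / 1000 = 8.02458 kN/m³.
With the apex down, the centroid sits h/3 = 2.44/3 = 0.813333 m below the base (the top edge), so the centroid depth is h_c = 5.3 + 0.813333 = 6.11333 m.
A = ½ × 2 × 2.44 = 2.44 m².
Resultant F = γ·h_c·A = 8.02458 × 6.11333 × 2.44 = 119.699 kN.
I_c = b·h³/36 = 2 × 2.44³/36 = 0.807044 m⁴.
Centre of pressure: y_p = y_c + I_c/(y_c·A) = 6.11333 + 0.807044/(6.11333 × 2.44) = 6.11333 + 0.054104 = 6.16743 m along the plane.

h_p = 6.17 m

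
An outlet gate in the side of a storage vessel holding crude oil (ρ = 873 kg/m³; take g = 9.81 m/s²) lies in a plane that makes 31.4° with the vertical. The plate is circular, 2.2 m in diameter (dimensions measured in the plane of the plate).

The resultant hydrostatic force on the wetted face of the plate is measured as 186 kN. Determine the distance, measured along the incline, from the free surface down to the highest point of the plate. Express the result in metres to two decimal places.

γ = ρg = 873 × 9.81 / 1000 = 8.56413 kN/m³.
A = π(1.1)² = 3.80133 m².
From F = γ·h_c·A, the centroid depth is h_c = 186/(8.56413 × 3.80133) = 5.71339 m.
The plate makes 31.4° with the vertical, i.e. θ = 90° − 31.4° = 58.6° to the horizontal. Measuring y along the incline from the free-surface line, vertical depth h = y·sinθ with sinθ = 0.853551.
Along the incline, y_c = h_c/sinθ = 5.71339/0.853551 = 6.69367 m.
The centroid is at the centre, 1.1 m below the top of the plate, so the highest point sits at y_top = 6.69367 − 1.1 = 5.59367 m along the incline.

y_top ≈ 5.59 m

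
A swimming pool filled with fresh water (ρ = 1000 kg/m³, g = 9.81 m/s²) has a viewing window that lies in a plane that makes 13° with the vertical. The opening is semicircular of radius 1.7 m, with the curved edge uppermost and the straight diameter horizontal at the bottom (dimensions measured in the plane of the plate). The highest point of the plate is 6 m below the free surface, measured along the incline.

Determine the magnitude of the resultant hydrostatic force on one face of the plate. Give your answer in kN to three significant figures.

γ = ρg = 1000 × 9.81 = 9810 N/m³ = 9.81 kN/m³.
The plate makes 13° with the vertical, i.e. θ = 90° − 13° = 77° to the horizontal. Measuring y along the incline from the free-surface line, vertical depth h = y·sinθ with sinθ = 0.974370.
The centroid lies 4r/(3π) = 0.721502 m above the diameter, so r − 4r/(3π) = 1.7 − 0.721502 = 0.978498 m below the topmost point, so y_c = 6 + 0.978498 = 6.9785 m and h_c = 6.9785 × 0.974370 = 6.79964 m.
A = πr²/2 = π × 1.7²/2 = 4.5396 m².
Resultant F = γ·h_c·A = 9.81 × 6.79964 × 4.5396 = 302.812 kN.

F ≈ 303 kN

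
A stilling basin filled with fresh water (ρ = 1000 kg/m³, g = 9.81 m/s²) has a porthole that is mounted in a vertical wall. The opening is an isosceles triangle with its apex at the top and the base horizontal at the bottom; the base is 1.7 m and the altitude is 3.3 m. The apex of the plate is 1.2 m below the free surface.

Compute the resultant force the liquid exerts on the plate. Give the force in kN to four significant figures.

γ = ρg = 1000 × 9.81 = 9810 N/m³ = 9.81 kN/m³.
With the apex up, the centroid sits 2h/3 = 2 × 3.3/3 = 2.2 m below the apex, so the centroid depth is h_c = 1.2 + 2.2 = 3.4 m.
A = ½ × 1.7 × 3.3 = 2.805 m².
Resultant F = γ·h_c·A = 9.81 × 3.4 × 2.805 = 93.558 kN.

F ≈ 93.56 kN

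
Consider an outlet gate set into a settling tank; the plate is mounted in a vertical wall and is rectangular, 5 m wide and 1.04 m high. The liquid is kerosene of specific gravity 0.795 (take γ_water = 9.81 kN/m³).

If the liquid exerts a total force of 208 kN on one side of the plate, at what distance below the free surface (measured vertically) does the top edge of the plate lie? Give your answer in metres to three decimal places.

γ = 0.795 × 9.81 = 7.79895 kN/m³.
A = 5 × 1.04 = 5.2 m².
From F = γ·h_c·A, the centroid depth is h_c = 208/(7.79895 × 5.2) = 5.1289 m.
The centroid lies 1.04/2 = 0.52 m below the top edge, so the top edge sits at h_top = 5.1289 − 0.52 = 4.6089 m below the surface.

d_top ≈ 4.609 m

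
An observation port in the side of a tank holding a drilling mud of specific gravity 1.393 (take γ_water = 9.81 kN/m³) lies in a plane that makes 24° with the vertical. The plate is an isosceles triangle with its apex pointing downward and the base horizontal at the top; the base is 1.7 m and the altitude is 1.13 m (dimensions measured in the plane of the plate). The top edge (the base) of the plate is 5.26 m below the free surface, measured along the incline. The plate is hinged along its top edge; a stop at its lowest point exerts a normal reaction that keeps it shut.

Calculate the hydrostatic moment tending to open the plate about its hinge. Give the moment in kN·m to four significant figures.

γ = 1.393 × 9.81 = 13.66533 kN/m³.
The plate makes 24° with the vertical, i.e. θ = 90° − 24° = 66° to the horizontal. Measuring y along the incline from the free-surface line, vertical depth h = y·sinθ with sinθ = 0.913545.
With the apex down, the centroid sits h/3 = 1.13/3 = 0.376667 m below the base (the top edge), so y_c = 5.26 + 0.376667 = 5.63667 m and h_c = 5.63667 × 0.913545 = 5.14935 m.
A = ½ × 1.7 × 1.13 = 0.9605 m².
Resultant F = γ·h_c·A = 13.66533 × 5.14935 × 0.9605 = 67.588 kN.
I_c = b·h³/36 = 1.7 × 1.13³/36 = 0.0681368 m⁴.
Centre of pressure: y_p = y_c + I_c/(y_c·A) = 5.63667 + 0.0681368/(5.63667 × 0.9605) = 5.63667 + 0.0125852 = 5.64926 m along the plane.
The resultant acts 0.376667 + 0.0125852 = 0.389252 m (along the plate) below the hinge at the top edge, so the moment about the hinge is M = F × 0.389252 = 67.588 × 0.389252 = 26.3088 kN·m.

M ≈ 26.31 kN·m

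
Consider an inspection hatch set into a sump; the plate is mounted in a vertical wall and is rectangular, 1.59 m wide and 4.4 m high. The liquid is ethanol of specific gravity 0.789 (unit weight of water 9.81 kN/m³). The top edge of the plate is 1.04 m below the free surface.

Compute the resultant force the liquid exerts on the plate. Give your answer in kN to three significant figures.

γ = 0.789 × 9.81 = 7.74009 kN/m³.
The centroid lies 4.4/2 = 2.2 m below the top edge, so the centroid depth is h_c = 1.04 + 2.2 = 3.24 m.
A = 1.59 × 4.4 = 6.996 m².
Resultant F = γ·h_c·A = 7.74009 × 3.24 × 6.996 = 175.445 kN.

F ≈ 175 kN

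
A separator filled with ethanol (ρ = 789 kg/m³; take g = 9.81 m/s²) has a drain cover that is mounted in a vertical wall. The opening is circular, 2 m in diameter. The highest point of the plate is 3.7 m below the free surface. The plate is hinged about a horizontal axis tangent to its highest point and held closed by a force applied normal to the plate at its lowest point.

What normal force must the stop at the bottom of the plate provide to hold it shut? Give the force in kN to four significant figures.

P ≈ 60.18 kN

γ = ρg = 789 × 9.81 / 1000 = 7.74009 kN/m³.
The centroid is at the centre, 1 m below the top of the plate, so the centroid depth is h_c = 3.7 + 1 = 4.7 m.
A = π(1)² = 3.14159 m².
Resultant F = γ·h_c·A = 7.74009 × 4.7 × 3.14159 = 114.286 kN.
I_c = πr⁴/4 = π × 1⁴/4 = 0.785398 m⁴.
Centre of pressure: y_p = y_c + I_c/(y_c·A) = 4.7 + 0.785398/(4.7 × 3.14159) = 4.7 + 0.0531915 = 4.75319 m along the plane.
The resultant acts 1 + 0.0531915 = 1.05319 m (along the plate) below the hinge at the top edge, so the moment about the hinge is M = F × 1.05319 = 114.286 × 1.05319 = 120.365 kN·m.
A normal force at the bottom, 2 m from the hinge, must supply this moment: P = 120.365/2 = 60.1825 kN.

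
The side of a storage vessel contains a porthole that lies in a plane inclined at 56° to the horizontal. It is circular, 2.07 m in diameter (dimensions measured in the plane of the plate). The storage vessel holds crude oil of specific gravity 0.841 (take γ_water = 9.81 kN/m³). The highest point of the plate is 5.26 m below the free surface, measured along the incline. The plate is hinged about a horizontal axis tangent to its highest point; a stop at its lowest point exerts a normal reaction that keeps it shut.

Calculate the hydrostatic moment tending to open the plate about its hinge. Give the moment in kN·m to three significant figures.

M ≈ 156 kN·m

γ = 0.841 × 9.81 = 8.25021 kN/m³.
Let θ = 56° be the plate's angle to the horizontal; measure y along the incline from where the plane meets the free surface. Vertical depth h = y·sinθ with sinθ = 0.829038.
The centroid is at the centre, 1.035 m below the top of the plate, so y_c = 5.26 + 1.035 = 6.295 m and h_c = 6.295 × 0.829038 = 5.21879 m.
A = π(1.035)² = 3.36535 m².
Resultant F = γ·h_c·A = 8.25021 × 5.21879 × 3.36535 = 144.899 kN.
I_c = πr⁴/4 = π × 1.035⁴/4 = 0.901262 m⁴.
Centre of pressure: y_p = y_c + I_c/(y_c·A) = 6.295 + 0.901262/(6.295 × 3.36535) = 6.295 + 0.0425427 = 6.33754 m along the plane.
The resultant acts 1.035 + 0.0425427 = 1.07754 m (along the plate) below the hinge at the top edge, so the moment about the hinge is M = F × 1.07754 = 144.899 × 1.07754 = 156.134 kN·m.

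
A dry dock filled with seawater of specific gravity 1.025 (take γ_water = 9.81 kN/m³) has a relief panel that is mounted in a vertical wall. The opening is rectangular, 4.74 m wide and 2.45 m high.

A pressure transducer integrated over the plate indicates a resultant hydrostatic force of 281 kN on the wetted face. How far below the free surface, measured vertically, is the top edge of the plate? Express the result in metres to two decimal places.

d_top ≈ 1.18 m

γ = 1.025 × 9.81 = 10.05525 kN/m³.
A = 4.74 × 2.45 = 11.613 m².
From F = γ·h_c·A, the centroid depth is h_c = 281/(10.05525 × 11.613) = 2.40641 m.
The centroid lies 2.45/2 = 1.225 m below the top edge, so the top edge sits at h_top = 2.40641 − 1.225 = 1.18141 m below the surface.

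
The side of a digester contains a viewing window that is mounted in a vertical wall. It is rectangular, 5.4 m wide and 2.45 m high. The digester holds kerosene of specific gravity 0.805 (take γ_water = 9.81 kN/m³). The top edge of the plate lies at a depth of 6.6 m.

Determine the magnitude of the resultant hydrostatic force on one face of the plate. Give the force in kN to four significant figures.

γ = 0.805 × 9.81 = 7.89705 kN/m³.
The centroid lies 2.45/2 = 1.225 m below the top edge, so the centroid depth is h_c = 6.6 + 1.225 = 7.825 m.
A = 5.4 × 2.45 = 13.23 m².
Resultant F = γ·h_c·A = 7.89705 × 7.825 × 13.23 = 817.54 kN.

F ≈ 817.5 kN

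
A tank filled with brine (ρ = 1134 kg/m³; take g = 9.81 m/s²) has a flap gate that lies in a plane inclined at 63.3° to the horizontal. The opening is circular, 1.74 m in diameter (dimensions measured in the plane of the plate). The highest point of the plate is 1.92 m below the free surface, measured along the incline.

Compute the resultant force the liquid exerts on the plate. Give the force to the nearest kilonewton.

γ = ρg = 1134 × 9.81 / 1000 = 11.12454 kN/m³.
Let θ = 63.3° be the plate's angle to the horizontal; measure y along the incline from where the plane meets the free surface. Vertical depth h = y·sinθ with sinθ = 0.893371.
The centroid is at the centre, 0.87 m below the top of the plate, so y_c = 1.92 + 0.87 = 2.79 m and h_c = 2.79 × 0.893371 = 2.49251 m.
A = π(0.87)² = 2.37787 m².
Resultant F = γ·h_c·A = 11.12454 × 2.49251 × 2.37787 = 65.9336 kN.

F ≈ 66 kN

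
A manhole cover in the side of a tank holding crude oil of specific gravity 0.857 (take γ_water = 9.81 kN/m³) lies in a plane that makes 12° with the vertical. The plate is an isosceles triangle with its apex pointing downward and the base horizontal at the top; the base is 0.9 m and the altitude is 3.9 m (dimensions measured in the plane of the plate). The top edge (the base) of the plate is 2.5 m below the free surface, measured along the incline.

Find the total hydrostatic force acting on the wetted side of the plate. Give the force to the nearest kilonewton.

F ≈ 55 kN

γ = 0.857 × 9.81 = 8.40717 kN/m³.
The plate makes 12° with the vertical, i.e. θ = 90° − 12° = 78° to the horizontal. Measuring y along the incline from the free-surface line, vertical depth h = y·sinθ with sinθ = 0.978148.
With the apex down, the centroid sits h/3 = 3.9/3 = 1.3 m below the base (the top edge), so y_c = 2.5 + 1.3 = 3.8 m and h_c = 3.8 × 0.978148 = 3.71696 m.
A = ½ × 0.9 × 3.9 = 1.755 m².
Resultant F = γ·h_c·A = 8.40717 × 3.71696 × 1.755 = 54.8422 kN.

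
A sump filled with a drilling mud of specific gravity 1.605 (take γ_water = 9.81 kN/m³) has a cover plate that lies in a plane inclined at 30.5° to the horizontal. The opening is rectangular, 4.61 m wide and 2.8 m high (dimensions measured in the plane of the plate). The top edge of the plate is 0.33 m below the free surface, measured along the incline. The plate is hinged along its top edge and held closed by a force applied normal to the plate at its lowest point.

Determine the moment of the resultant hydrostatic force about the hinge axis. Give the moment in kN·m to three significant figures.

γ = 1.605 × 9.81 = 15.74505 kN/m³.
Let θ = 30.5° be the plate's angle to the horizontal; measure y along the incline from where the plane meets the free surface. Vertical depth h = y·sinθ with sinθ = 0.507538.
The centroid lies 2.8/2 = 1.4 m below the top edge, so y_c = 0.33 + 1.4 = 1.73 m and h_c = 1.73 × 0.507538 = 0.878041 m.
A = 4.61 × 2.8 = 12.908 m².
Resultant F = γ·h_c·A = 15.74505 × 0.878041 × 12.908 = 178.451 kN.
I_c = b·h³/12 = 4.61 × 2.8³/12 = 8.43323 m⁴.
Centre of pressure: y_p = y_c + I_c/(y_c·A) = 1.73 + 8.43323/(1.73 × 12.908) = 1.73 + 0.377649 = 2.10765 m along the plane.
The resultant acts 1.4 + 0.377649 = 1.77765 m (along the plate) below the hinge at the top edge, so the moment about the hinge is M = F × 1.77765 = 178.451 × 1.77765 = 317.223 kN·m.

M ≈ 317 kN·m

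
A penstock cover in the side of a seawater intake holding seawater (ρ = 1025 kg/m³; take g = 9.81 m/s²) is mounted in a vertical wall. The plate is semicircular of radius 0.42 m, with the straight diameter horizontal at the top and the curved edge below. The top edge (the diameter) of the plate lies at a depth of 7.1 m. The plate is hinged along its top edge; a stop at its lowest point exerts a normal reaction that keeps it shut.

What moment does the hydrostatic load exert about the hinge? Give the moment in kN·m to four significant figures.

M ≈ 3.649 kN·m

γ = ρg = 1025 × 9.81 / 1000 = 10.05525 kN/m³.
The centroid of a semicircle lies 4r/(3π) = 0.178254 m from the diameter, here below the top edge, so the centroid depth is h_c = 7.1 + 0.178254 = 7.27825 m.
A = πr²/2 = π × 0.42²/2 = 0.277088 m².
Resultant F = γ·h_c·A = 10.05525 × 7.27825 × 0.277088 = 20.2786 kN.
I_c = (π/8 − 8/(9π))·r⁴ = 0.109757 × 0.42⁴ = 0.0034153 m⁴.
Centre of pressure: y_p = y_c + I_c/(y_c·A) = 7.27825 + 0.0034153/(7.27825 × 0.277088) = 7.27825 + 0.0016935 = 7.27994 m along the plane.
The resultant acts 0.178254 + 0.0016935 = 0.179947 m (along the plate) below the hinge at the top edge, so the moment about the hinge is M = F × 0.179947 = 20.2786 × 0.179947 = 3.64907 kN·m.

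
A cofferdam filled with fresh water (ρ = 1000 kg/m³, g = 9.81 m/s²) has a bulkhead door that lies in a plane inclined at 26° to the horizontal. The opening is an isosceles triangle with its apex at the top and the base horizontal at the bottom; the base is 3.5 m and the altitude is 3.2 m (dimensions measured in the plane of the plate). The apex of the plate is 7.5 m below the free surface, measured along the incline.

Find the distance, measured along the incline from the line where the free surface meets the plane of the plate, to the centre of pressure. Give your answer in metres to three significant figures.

y_p = 9.69 m

γ = ρg = 1000 × 9.81 = 9810 N/m³ = 9.81 kN/m³.
Let θ = 26° be the plate's angle to the horizontal; measure y along the incline from where the plane meets the free surface. Vertical depth h = y·sinθ with sinθ = 0.438371.
With the apex up, the centroid sits 2h/3 = 2 × 3.2/3 = 2.13333 m below the apex, so y_c = 7.5 + 2.13333 = 9.63333 m and h_c = 9.63333 × 0.438371 = 4.22297 m.
A = ½ × 3.5 × 3.2 = 5.6 m².
Resultant F = γ·h_c·A = 9.81 × 4.22297 × 5.6 = 231.993 kN.
I_c = b·h³/36 = 3.5 × 3.2³/36 = 3.18578 m⁴.
Centre of pressure: y_p = y_c + I_c/(y_c·A) = 9.63333 + 3.18578/(9.63333 × 5.6) = 9.63333 + 0.0590543 = 9.69238 m along the plane.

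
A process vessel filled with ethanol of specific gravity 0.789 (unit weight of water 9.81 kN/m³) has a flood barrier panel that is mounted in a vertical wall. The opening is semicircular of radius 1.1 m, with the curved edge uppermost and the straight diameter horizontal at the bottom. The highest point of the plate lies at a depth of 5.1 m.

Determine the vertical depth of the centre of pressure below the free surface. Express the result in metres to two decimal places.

h_p = 5.75 m

γ = 0.789 × 9.81 = 7.74009 kN/m³.
The centroid lies 4r/(3π) = 0.466854 m above the diameter, so r − 4r/(3π) = 1.1 − 0.466854 = 0.633146 m below the topmost point, so the centroid depth is h_c = 5.1 + 0.633146 = 5.73315 m.
A = πr²/2 = π × 1.1²/2 = 1.90066 m².
Resultant F = γ·h_c·A = 7.74009 × 5.73315 × 1.90066 = 84.342 kN.
I_c = (π/8 − 8/(9π))·r⁴ = 0.109757 × 1.1⁴ = 0.160695 m⁴.
Centre of pressure: y_p = y_c + I_c/(y_c·A) = 5.73315 + 0.160695/(5.73315 × 1.90066) = 5.73315 + 0.014747 = 5.7479 m along the plane.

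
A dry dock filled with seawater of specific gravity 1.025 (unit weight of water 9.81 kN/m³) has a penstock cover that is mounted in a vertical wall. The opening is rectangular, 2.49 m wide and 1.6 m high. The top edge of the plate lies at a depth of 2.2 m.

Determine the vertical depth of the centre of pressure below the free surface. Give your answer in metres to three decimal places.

γ = 1.025 × 9.81 = 10.05525 kN/m³.
The centroid lies 1.6/2 = 0.8 m below the top edge, so the centroid depth is h_c = 2.2 + 0.8 = 3 m.
A = 2.49 × 1.6 = 3.984 m².
Resultant F = γ·h_c·A = 10.05525 × 3 × 3.984 = 120.18 kN.
I_c = b·h³/12 = 2.49 × 1.6³/12 = 0.84992 m⁴.
Centre of pressure: y_p = y_c + I_c/(y_c·A) = 3 + 0.84992/(3 × 3.984) = 3 + 0.0711111 = 3.07111 m along the plane.

h_p = 3.071 m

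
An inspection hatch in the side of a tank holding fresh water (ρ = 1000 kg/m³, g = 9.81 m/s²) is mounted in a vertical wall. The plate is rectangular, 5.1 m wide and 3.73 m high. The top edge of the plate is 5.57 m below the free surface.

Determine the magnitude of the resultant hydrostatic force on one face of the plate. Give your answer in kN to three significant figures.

γ = ρg = 1000 × 9.81 = 9810 N/m³ = 9.81 kN/m³.
The centroid lies 3.73/2 = 1.865 m below the top edge, so the centroid depth is h_c = 5.57 + 1.865 = 7.435 m.
A = 5.1 × 3.73 = 19.023 m².
Resultant F = γ·h_c·A = 9.81 × 7.435 × 19.023 = 1387.49 kN.

F ≈ 1390 kN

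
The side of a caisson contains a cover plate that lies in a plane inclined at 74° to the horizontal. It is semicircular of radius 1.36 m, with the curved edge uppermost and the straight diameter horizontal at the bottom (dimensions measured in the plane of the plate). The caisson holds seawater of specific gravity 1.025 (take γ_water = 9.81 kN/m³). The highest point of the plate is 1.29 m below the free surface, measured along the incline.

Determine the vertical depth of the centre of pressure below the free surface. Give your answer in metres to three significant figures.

γ = 1.025 × 9.81 = 10.05525 kN/m³.
Let θ = 74° be the plate's angle to the horizontal; measure y along the incline from where the plane meets the free surface. Vertical depth h = y·sinθ with sinθ = 0.961262.
The centroid lies 4r/(3π) = 0.577202 m above the diameter, so r − 4r/(3π) = 1.36 − 0.577202 = 0.782798 m below the topmost point, so y_c = 1.29 + 0.782798 = 2.0728 m and h_c = 2.0728 × 0.961262 = 1.9925 m.
A = πr²/2 = π × 1.36²/2 = 2.90534 m².
Resultant F = γ·h_c·A = 10.05525 × 1.9925 × 2.90534 = 58.2087 kN.
I_c = (π/8 − 8/(9π))·r⁴ = 0.109757 × 1.36⁴ = 0.375481 m⁴.
Centre of pressure: y_p = y_c + I_c/(y_c·A) = 2.0728 + 0.375481/(2.0728 × 2.90534) = 2.0728 + 0.0623496 = 2.13515 m along the plane.
Vertically, h_p = y_p·sinθ = 2.13515 × 0.961262 = 2.05244 m.

h_p = 2.05 m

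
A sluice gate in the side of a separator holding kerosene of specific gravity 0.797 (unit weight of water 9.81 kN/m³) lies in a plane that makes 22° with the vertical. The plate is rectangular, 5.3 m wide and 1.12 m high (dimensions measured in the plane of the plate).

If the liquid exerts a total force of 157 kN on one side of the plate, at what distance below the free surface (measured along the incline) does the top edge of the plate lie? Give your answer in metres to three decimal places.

γ = 0.797 × 9.81 = 7.81857 kN/m³.
A = 5.3 × 1.12 = 5.936 m².
From F = γ·h_c·A, the centroid depth is h_c = 157/(7.81857 × 5.936) = 3.38282 m.
The plate makes 22° with the vertical, i.e. θ = 90° − 22° = 68° to the horizontal. Measuring y along the incline from the free-surface line, vertical depth h = y·sinθ with sinθ = 0.927184.
Along the incline, y_c = h_c/sinθ = 3.38282/0.927184 = 3.64849 m.
The centroid lies 1.12/2 = 0.56 m below the top edge, so the top edge sits at y_top = 3.64849 − 0.56 = 3.08849 m along the incline.

y_top ≈ 3.088 m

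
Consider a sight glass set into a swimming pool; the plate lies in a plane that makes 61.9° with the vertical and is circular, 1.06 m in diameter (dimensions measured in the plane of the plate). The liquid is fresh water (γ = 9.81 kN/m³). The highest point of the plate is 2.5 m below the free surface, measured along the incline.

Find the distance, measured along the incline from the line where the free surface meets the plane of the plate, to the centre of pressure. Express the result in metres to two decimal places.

y_p = 3.05 m

γ = 9.81 kN/m³.
The plate makes 61.9° with the vertical, i.e. θ = 90° − 61.9° = 28.1° to the horizontal. Measuring y along the incline from the free-surface line, vertical depth h = y·sinθ with sinθ = 0.471012.
The centroid is at the centre, 0.53 m below the top of the plate, so y_c = 2.5 + 0.53 = 3.03 m and h_c = 3.03 × 0.471012 = 1.42717 m.
A = π(0.53)² = 0.882473 m².
Resultant F = γ·h_c·A = 9.81 × 1.42717 × 0.882473 = 12.3551 kN.
I_c = πr⁴/4 = π × 0.53⁴/4 = 0.0619717 m⁴.
Centre of pressure: y_p = y_c + I_c/(y_c·A) = 3.03 + 0.0619717/(3.03 × 0.882473) = 3.03 + 0.0231766 = 3.05318 m along the plane.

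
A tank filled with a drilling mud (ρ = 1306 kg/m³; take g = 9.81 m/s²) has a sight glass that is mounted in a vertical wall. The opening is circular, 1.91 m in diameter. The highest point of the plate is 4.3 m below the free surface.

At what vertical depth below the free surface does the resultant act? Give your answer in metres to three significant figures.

h_p = 5.30 m

γ = ρg = 1306 × 9.81 / 1000 = 12.81186 kN/m³.
The centroid is at the centre, 0.955 m below the top of the plate, so the centroid depth is h_c = 4.3 + 0.955 = 5.255 m.
A = π(0.955)² = 2.86521 m².
Resultant F = γ·h_c·A = 12.81186 × 5.255 × 2.86521 = 192.904 kN.
I_c = πr⁴/4 = π × 0.955⁴/4 = 0.653286 m⁴.
Centre of pressure: y_p = y_c + I_c/(y_c·A) = 5.255 + 0.653286/(5.255 × 2.86521) = 5.255 + 0.0433885 = 5.29839 m along the plane.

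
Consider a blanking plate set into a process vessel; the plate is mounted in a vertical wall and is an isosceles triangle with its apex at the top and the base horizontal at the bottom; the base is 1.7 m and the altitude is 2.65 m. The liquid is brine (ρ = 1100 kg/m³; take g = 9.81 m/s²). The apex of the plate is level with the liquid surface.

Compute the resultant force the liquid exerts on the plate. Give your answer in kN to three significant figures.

γ = ρg = 1100 × 9.81 / 1000 = 10.791 kN/m³.
With the apex up, the centroid sits 2h/3 = 2 × 2.65/3 = 1.76667 m below the apex, so the centroid depth is h_c = 1.76667 m.
A = ½ × 1.7 × 2.65 = 2.2525 m².
Resultant F = γ·h_c·A = 10.791 × 1.76667 × 2.2525 = 42.942 kN.

F ≈ 42.9 kN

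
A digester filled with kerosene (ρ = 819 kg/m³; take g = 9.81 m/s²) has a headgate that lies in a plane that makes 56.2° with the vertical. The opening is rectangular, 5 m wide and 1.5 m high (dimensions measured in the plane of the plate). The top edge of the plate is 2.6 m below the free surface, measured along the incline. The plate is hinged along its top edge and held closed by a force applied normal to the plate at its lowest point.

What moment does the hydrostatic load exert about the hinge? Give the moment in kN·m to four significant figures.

M ≈ 90.51 kN·m

γ = ρg = 819 × 9.81 / 1000 = 8.03439 kN/m³.
The plate makes 56.2° with the vertical, i.e. θ = 90° − 56.2° = 33.8° to the horizontal. Measuring y along the incline from the free-surface line, vertical depth h = y·sinθ with sinθ = 0.556296.
The centroid lies 1.5/2 = 0.75 m below the top edge, so y_c = 2.6 + 0.75 = 3.35 m and h_c = 3.35 × 0.556296 = 1.86359 m.
A = 5 × 1.5 = 7.5 m².
Resultant F = γ·h_c·A = 8.03439 × 1.86359 × 7.5 = 112.296 kN.
I_c = b·h³/12 = 5 × 1.5³/12 = 1.40625 m⁴.
Centre of pressure: y_p = y_c + I_c/(y_c·A) = 3.35 + 1.40625/(3.35 × 7.5) = 3.35 + 0.0559701 = 3.40597 m along the plane.
The resultant acts 0.75 + 0.0559701 = 0.80597 m (along the plate) below the hinge at the top edge, so the moment about the hinge is M = F × 0.80597 = 112.296 × 0.80597 = 90.5072 kN·m.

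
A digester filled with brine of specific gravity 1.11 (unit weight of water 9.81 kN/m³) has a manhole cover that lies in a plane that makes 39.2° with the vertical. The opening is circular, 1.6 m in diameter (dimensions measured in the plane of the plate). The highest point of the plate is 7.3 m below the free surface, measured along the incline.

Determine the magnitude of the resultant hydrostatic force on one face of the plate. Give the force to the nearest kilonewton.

γ = 1.11 × 9.81 = 10.8891 kN/m³.
The plate makes 39.2° with the vertical, i.e. θ = 90° − 39.2° = 50.8° to the horizontal. Measuring y along the incline from the free-surface line, vertical depth h = y·sinθ with sinθ = 0.774944.
The centroid is at the centre, 0.8 m below the top of the plate, so y_c = 7.3 + 0.8 = 8.1 m and h_c = 8.1 × 0.774944 = 6.27705 m.
A = π(0.8)² = 2.01062 m².
Resultant F = γ·h_c·A = 10.8891 × 6.27705 × 2.01062 = 137.429 kN.

F ≈ 137 kN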